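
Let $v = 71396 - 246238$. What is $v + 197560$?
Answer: $22718$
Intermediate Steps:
$v = -174842$ ($v = 71396 - 246238 = -174842$)
$v + 197560 = -174842 + 197560 = 22718$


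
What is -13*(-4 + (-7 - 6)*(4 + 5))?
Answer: 1573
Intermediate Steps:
-13*(-4 + (-7 - 6)*(4 + 5)) = -13*(-4 - 13*9) = -13*(-4 - 117) = -13*(-121) = 1573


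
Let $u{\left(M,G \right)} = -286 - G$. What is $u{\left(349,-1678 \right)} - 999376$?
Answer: $-997984$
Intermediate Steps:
$u{\left(349,-1678 \right)} - 999376 = \left(-286 - -1678\right) - 999376 = \left(-286 + 1678\right) - 999376 = 1392 - 999376 = -997984$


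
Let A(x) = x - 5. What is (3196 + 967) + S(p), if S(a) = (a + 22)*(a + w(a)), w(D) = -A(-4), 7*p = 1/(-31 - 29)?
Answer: 769267381/176400 ≈ 4360.9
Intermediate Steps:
A(x) = -5 + x
p = -1/420 (p = 1/(7*(-31 - 29)) = (1/7)/(-60) = (1/7)*(-1/60) = -1/420 ≈ -0.0023810)
w(D) = 9 (w(D) = -(-5 - 4) = -1*(-9) = 9)
S(a) = (9 + a)*(22 + a) (S(a) = (a + 22)*(a + 9) = (22 + a)*(9 + a) = (9 + a)*(22 + a))
(3196 + 967) + S(p) = (3196 + 967) + (198 + (-1/420)**2 + 31*(-1/420)) = 4163 + (198 + 1/176400 - 31/420) = 4163 + 34914181/176400 = 769267381/176400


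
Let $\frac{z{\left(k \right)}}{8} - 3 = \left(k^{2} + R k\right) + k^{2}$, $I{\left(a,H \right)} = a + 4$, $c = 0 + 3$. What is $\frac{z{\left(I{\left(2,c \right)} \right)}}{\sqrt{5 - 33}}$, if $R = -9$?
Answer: $- 12 i \sqrt{7} \approx - 31.749 i$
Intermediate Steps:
$c = 3$
$I{\left(a,H \right)} = 4 + a$
$z{\left(k \right)} = 24 - 72 k + 16 k^{2}$ ($z{\left(k \right)} = 24 + 8 \left(\left(k^{2} - 9 k\right) + k^{2}\right) = 24 + 8 \left(- 9 k + 2 k^{2}\right) = 24 + \left(- 72 k + 16 k^{2}\right) = 24 - 72 k + 16 k^{2}$)
$\frac{z{\left(I{\left(2,c \right)} \right)}}{\sqrt{5 - 33}} = \frac{24 - 72 \left(4 + 2\right) + 16 \left(4 + 2\right)^{2}}{\sqrt{5 - 33}} = \frac{24 - 432 + 16 \cdot 6^{2}}{\sqrt{-28}} = \frac{24 - 432 + 16 \cdot 36}{2 i \sqrt{7}} = \left(24 - 432 + 576\right) \left(- \frac{i \sqrt{7}}{14}\right) = 168 \left(- \frac{i \sqrt{7}}{14}\right) = - 12 i \sqrt{7}$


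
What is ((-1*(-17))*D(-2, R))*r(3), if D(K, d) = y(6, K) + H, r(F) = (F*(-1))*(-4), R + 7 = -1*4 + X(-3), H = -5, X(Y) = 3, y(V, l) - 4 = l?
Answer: -612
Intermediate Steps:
y(V, l) = 4 + l
R = -8 (R = -7 + (-1*4 + 3) = -7 + (-4 + 3) = -7 - 1 = -8)
r(F) = 4*F (r(F) = -F*(-4) = 4*F)
D(K, d) = -1 + K (D(K, d) = (4 + K) - 5 = -1 + K)
((-1*(-17))*D(-2, R))*r(3) = ((-1*(-17))*(-1 - 2))*(4*3) = (17*(-3))*12 = -51*12 = -612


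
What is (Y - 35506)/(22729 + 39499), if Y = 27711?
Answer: -7795/62228 ≈ -0.12527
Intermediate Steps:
(Y - 35506)/(22729 + 39499) = (27711 - 35506)/(22729 + 39499) = -7795/62228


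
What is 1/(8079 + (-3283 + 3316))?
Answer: 1/8112 ≈ 0.00012327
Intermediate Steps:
1/(8079 + (-3283 + 3316)) = 1/(8079 + 33) = 1/8112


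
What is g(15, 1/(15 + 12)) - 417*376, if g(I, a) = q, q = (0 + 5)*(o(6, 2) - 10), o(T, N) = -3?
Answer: -156857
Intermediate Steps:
q = -65 (q = (0 + 5)*(-3 - 10) = 5*(-13) = -65)
g(I, a) = -65
g(15, 1/(15 + 12)) - 417*376 = -65 - 417*376 = -65 - 156792 = -156857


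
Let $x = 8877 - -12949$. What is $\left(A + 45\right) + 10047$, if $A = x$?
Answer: $31918$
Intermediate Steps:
$x = 21826$ ($x = 8877 + 12949 = 21826$)
$A = 21826$
$\left(A + 45\right) + 10047 = \left(21826 + 45\right) + 10047 = 21871 + 10047 = 31918$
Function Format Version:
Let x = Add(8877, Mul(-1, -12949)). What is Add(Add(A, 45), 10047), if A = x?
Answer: 31918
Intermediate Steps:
x = 21826 (x = Add(8877, 12949) = 21826)
A = 21826
Add(Add(A, 45), 10047) = Add(Add(21826, 45), 10047) = Add(21871, 10047) = 31918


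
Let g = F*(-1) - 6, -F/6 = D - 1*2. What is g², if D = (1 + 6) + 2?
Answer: 1296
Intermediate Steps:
D = 9 (D = 7 + 2 = 9)
F = -42 (F = -6*(9 - 1*2) = -6*(9 - 2) = -6*7 = -42)
g = 36 (g = -42*(-1) - 6 = 42 - 6 = 36)
g² = 36² = 1296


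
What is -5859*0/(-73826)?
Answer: 0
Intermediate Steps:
-5859*0/(-73826) = 0*(-1/73826) = 0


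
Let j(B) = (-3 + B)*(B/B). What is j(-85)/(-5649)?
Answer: 88/5649 ≈ 0.015578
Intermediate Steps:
j(B) = -3 + B (j(B) = (-3 + B)*1 = -3 + B)
j(-85)/(-5649) = (-3 - 85)/(-5649) = -88*(-1/5649) = 88/5649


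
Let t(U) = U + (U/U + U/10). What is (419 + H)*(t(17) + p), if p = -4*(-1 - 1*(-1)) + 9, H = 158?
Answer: 165599/10 ≈ 16560.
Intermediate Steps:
p = 9 (p = -4*(-1 + 1) + 9 = -4*0 + 9 = 0 + 9 = 9)
t(U) = 1 + 11*U/10 (t(U) = U + (1 + U*(⅒)) = U + (1 + U/10) = 1 + 11*U/10)
(419 + H)*(t(17) + p) = (419 + 158)*((1 + (11/10)*17) + 9) = 577*((1 + 187/10) + 9) = 577*(197/10 + 9) = 577*(287/10) = 165599/10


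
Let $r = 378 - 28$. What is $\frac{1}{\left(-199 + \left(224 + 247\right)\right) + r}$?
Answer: $\frac{1}{622} \approx 0.0016077$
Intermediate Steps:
$r = 350$ ($r = 378 - 28 = 350$)
$\frac{1}{\left(-199 + \left(224 + 247\right)\right) + r} = \frac{1}{\left(-199 + \left(224 + 247\right)\right) + 350} = \frac{1}{\left(-199 + 471\right) + 350} = \frac{1}{272 + 350} = \frac{1}{622}$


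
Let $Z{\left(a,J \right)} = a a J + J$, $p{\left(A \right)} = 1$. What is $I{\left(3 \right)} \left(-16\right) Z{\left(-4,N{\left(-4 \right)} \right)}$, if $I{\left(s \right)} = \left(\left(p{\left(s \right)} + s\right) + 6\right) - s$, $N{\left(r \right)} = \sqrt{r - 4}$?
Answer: $- 3808 i \sqrt{2} \approx - 5385.3 i$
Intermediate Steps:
$N{\left(r \right)} = \sqrt{-4 + r}$
$Z{\left(a,J \right)} = J + J a^{2}$ ($Z{\left(a,J \right)} = a^{2} J + J = J a^{2} + J = J + J a^{2}$)
$I{\left(s \right)} = 7$ ($I{\left(s \right)} = \left(\left(1 + s\right) + 6\right) - s = \left(7 + s\right) - s = 7$)
$I{\left(3 \right)} \left(-16\right) Z{\left(-4,N{\left(-4 \right)} \right)} = 7 \left(-16\right) \sqrt{-4 - 4} \left(1 + \left(-4\right)^{2}\right) = - 112 \sqrt{-8} \left(1 + 16\right) = - 112 \cdot 2 i \sqrt{2} \cdot 17 = - 112 \cdot 34 i \sqrt{2} = - 3808 i \sqrt{2}$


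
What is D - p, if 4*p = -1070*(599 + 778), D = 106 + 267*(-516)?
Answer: 461363/2 ≈ 2.3068e+5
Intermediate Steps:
D = -137666 (D = 106 - 137772 = -137666)
p = -736695/2 (p = (-1070*(599 + 778))/4 = (-1070*1377)/4 = (¼)*(-1473390) = -736695/2 ≈ -3.6835e+5)
D - p = -137666 - 1*(-736695/2) = -137666 + 736695/2 = 461363/2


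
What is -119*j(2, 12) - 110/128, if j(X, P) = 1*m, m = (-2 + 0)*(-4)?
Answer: -60983/64 ≈ -952.86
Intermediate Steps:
m = 8 (m = -2*(-4) = 8)
j(X, P) = 8 (j(X, P) = 1*8 = 8)
-119*j(2, 12) - 110/128 = -119*8 - 110/128 = -952 - 110*1/128 = -952 - 55/64 = -60983/64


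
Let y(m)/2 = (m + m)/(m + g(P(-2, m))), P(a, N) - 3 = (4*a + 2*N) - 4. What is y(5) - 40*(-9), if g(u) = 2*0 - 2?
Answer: 1100/3 ≈ 366.67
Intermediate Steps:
P(a, N) = -1 + 2*N + 4*a (P(a, N) = 3 + ((4*a + 2*N) - 4) = 3 + ((2*N + 4*a) - 4) = 3 + (-4 + 2*N + 4*a) = -1 + 2*N + 4*a)
g(u) = -2 (g(u) = 0 - 2 = -2)
y(m) = 4*m/(-2 + m) (y(m) = 2*((m + m)/(m - 2)) = 2*((2*m)/(-2 + m)) = 2*(2*m/(-2 + m)) = 4*m/(-2 + m))
y(5) - 40*(-9) = 4*5/(-2 + 5) - 40*(-9) = 4*5/3 + 360 = 4*5*(1/3) + 360 = 20/3 + 360 = 1100/3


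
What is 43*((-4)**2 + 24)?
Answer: 1720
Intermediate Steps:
43*((-4)**2 + 24) = 43*(16 + 24) = 43*40 = 1720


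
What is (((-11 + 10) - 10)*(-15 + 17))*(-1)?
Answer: 22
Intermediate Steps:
(((-11 + 10) - 10)*(-15 + 17))*(-1) = ((-1 - 10)*2)*(-1) = -11*2*(-1) = -22*(-1) = 22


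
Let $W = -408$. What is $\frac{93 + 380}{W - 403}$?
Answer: $- \frac{473}{811} \approx -0.58323$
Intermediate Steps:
$\frac{93 + 380}{W - 403} = \frac{93 + 380}{-408 - 403} = \frac{473}{-811} = 473 \left(- \frac{1}{811}\right) = - \frac{473}{811}$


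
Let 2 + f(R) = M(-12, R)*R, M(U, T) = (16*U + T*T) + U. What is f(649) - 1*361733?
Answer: 272865318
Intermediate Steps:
M(U, T) = T² + 17*U (M(U, T) = (16*U + T²) + U = (T² + 16*U) + U = T² + 17*U)
f(R) = -2 + R*(-204 + R²) (f(R) = -2 + (R² + 17*(-12))*R = -2 + (R² - 204)*R = -2 + (-204 + R²)*R = -2 + R*(-204 + R²))
f(649) - 1*361733 = (-2 + 649*(-204 + 649²)) - 1*361733 = (-2 + 649*(-204 + 421201)) - 361733 = (-2 + 649*420997) - 361733 = (-2 + 273227053) - 361733 = 273227051 - 361733 = 272865318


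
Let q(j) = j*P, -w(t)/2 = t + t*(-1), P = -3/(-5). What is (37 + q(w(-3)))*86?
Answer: 3182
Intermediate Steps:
P = ⅗ (P = -3*(-⅕) = ⅗ ≈ 0.60000)
w(t) = 0 (w(t) = -2*(t + t*(-1)) = -2*(t - t) = -2*0 = 0)
q(j) = 3*j/5 (q(j) = j*(⅗) = 3*j/5)
(37 + q(w(-3)))*86 = (37 + (⅗)*0)*86 = (37 + 0)*86 = 37*86 = 3182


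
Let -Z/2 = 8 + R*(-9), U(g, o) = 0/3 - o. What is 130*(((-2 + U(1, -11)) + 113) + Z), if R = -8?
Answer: -4940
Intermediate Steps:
U(g, o) = -o (U(g, o) = 0*(⅓) - o = 0 - o = -o)
Z = -160 (Z = -2*(8 - 8*(-9)) = -2*(8 + 72) = -2*80 = -160)
130*(((-2 + U(1, -11)) + 113) + Z) = 130*(((-2 - 1*(-11)) + 113) - 160) = 130*(((-2 + 11) + 113) - 160) = 130*((9 + 113) - 160) = 130*(122 - 160) = 130*(-38) = -4940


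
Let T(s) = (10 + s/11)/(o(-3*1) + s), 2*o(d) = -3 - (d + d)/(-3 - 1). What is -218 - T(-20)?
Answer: -213062/979 ≈ -217.63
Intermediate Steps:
o(d) = -3/2 + d/4 (o(d) = (-3 - (d + d)/(-3 - 1))/2 = (-3 - 2*d/(-4))/2 = (-3 - 2*d*(-1)/4)/2 = (-3 - (-1)*d/2)/2 = (-3 + d/2)/2 = -3/2 + d/4)
T(s) = (10 + s/11)/(-9/4 + s) (T(s) = (10 + s/11)/((-3/2 + (-3*1)/4) + s) = (10 + s*(1/11))/((-3/2 + (¼)*(-3)) + s) = (10 + s/11)/((-3/2 - ¾) + s) = (10 + s/11)/(-9/4 + s))
-218 - T(-20) = -218 - 4*(110 - 20)/(11*(-9 + 4*(-20))) = -218 - 4*90/(11*(-9 - 80)) = -218 - 4*90/(11*(-89)) = -218 - 4*(-1)*90/(11*89) = -218 - 1*(-360/979) = -218 + 360/979 = -213062/979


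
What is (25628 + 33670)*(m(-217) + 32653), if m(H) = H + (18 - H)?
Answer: 1937324958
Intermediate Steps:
m(H) = 18
(25628 + 33670)*(m(-217) + 32653) = (25628 + 33670)*(18 + 32653) = 59298*32671 = 1937324958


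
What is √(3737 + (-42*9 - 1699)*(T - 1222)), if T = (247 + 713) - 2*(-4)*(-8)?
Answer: √680839 ≈ 825.13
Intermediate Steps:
T = 896 (T = 960 + 8*(-8) = 960 - 64 = 896)
√(3737 + (-42*9 - 1699)*(T - 1222)) = √(3737 + (-42*9 - 1699)*(896 - 1222)) = √(3737 + (-378 - 1699)*(-326)) = √(3737 - 2077*(-326)) = √(3737 + 677102) = √680839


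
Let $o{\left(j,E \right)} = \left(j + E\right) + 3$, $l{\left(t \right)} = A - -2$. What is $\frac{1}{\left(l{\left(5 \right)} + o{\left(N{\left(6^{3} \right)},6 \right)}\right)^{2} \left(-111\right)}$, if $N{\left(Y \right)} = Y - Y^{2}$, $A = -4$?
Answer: $- \frac{1}{239318607279} \approx -4.1785 \cdot 10^{-12}$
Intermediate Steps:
$l{\left(t \right)} = -2$ ($l{\left(t \right)} = -4 - -2 = -4 + 2 = -2$)
$o{\left(j,E \right)} = 3 + E + j$ ($o{\left(j,E \right)} = \left(E + j\right) + 3 = 3 + E + j$)
$\frac{1}{\left(l{\left(5 \right)} + o{\left(N{\left(6^{3} \right)},6 \right)}\right)^{2} \left(-111\right)} = \frac{1}{\left(-2 + \left(3 + 6 + 6^{3} \left(1 - 6^{3}\right)\right)\right)^{2} \left(-111\right)} = \frac{1}{\left(-2 + \left(3 + 6 + 216 \left(1 - 216\right)\right)\right)^{2} \left(-111\right)} = \frac{1}{\left(-2 + \left(3 + 6 + 216 \left(-215\right)\right)\right)^{2} \left(-111\right)} = \frac{1}{\left(-2 + \left(3 + 6 - 46440\right)\right)^{2} \left(-111\right)} = \frac{1}{\left(-2 - 46431\right)^{2} \left(-111\right)} = \frac{1}{\left(-46433\right)^{2} \left(-111\right)} = \frac{1}{2156023489 \left(-111\right)} = \frac{1}{-239318607279} = - \frac{1}{239318607279}$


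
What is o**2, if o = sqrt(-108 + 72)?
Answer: -36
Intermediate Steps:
o = 6*I (o = sqrt(-36) = 6*I ≈ 6.0*I)
o**2 = (6*I)**2 = -36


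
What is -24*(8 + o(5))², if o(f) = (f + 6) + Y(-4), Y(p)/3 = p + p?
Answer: -600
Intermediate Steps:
Y(p) = 6*p (Y(p) = 3*(p + p) = 3*(2*p) = 6*p)
o(f) = -18 + f (o(f) = (f + 6) + 6*(-4) = (6 + f) - 24 = -18 + f)
-24*(8 + o(5))² = -24*(8 + (-18 + 5))² = -24*(8 - 13)² = -24*(-5)² = -24*25 = -600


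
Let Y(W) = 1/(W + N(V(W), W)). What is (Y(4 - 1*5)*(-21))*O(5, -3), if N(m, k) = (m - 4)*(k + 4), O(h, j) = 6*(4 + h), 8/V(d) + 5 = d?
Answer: 1134/17 ≈ 66.706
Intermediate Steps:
V(d) = 8/(-5 + d)
O(h, j) = 24 + 6*h
N(m, k) = (-4 + m)*(4 + k)
Y(W) = 1/(-16 - 3*W + 32/(-5 + W) + 8*W/(-5 + W)) (Y(W) = 1/(W + (-16 - 4*W + 4*(8/(-5 + W)) + W*(8/(-5 + W)))) = 1/(W + (-16 - 4*W + 32/(-5 + W) + 8*W/(-5 + W))) = 1/(-16 - 3*W + 32/(-5 + W) + 8*W/(-5 + W)))
(Y(4 - 1*5)*(-21))*O(5, -3) = (((5 - (4 - 1*5))/(-112 - 7*(4 - 1*5) + 3*(4 - 1*5)**2))*(-21))*(24 + 6*5) = (((5 - (4 - 5))/(-112 - 7*(4 - 5) + 3*(4 - 5)**2))*(-21))*(24 + 30) = (((5 - 1*(-1))/(-112 - 7*(-1) + 3*(-1)**2))*(-21))*54 = (((5 + 1)/(-112 + 7 + 3*1))*(-21))*54 = ((6/(-112 + 7 + 3))*(-21))*54 = ((6/(-102))*(-21))*54 = (-1/102*6*(-21))*54 = -1/17*(-21)*54 = (21/17)*54 = 1134/17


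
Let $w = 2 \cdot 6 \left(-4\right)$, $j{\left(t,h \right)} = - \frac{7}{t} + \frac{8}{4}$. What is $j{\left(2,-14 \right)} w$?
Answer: $72$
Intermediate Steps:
$j{\left(t,h \right)} = 2 - \frac{7}{t}$ ($j{\left(t,h \right)} = - \frac{7}{t} + 8 \cdot \frac{1}{4} = - \frac{7}{t} + 2 = 2 - \frac{7}{t}$)
$w = -48$ ($w = 12 \left(-4\right) = -48$)
$j{\left(2,-14 \right)} w = \left(2 - \frac{7}{2}\right) \left(-48\right) = \left(- \frac{3}{2}\right) \left(-48\right) = 72$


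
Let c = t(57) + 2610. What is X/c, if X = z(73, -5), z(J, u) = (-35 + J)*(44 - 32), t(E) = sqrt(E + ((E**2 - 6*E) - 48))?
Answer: 19/111 ≈ 0.17117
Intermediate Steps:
t(E) = sqrt(-48 + E**2 - 5*E) (t(E) = sqrt(E + (-48 + E**2 - 6*E)) = sqrt(-48 + E**2 - 5*E))
z(J, u) = -420 + 12*J (z(J, u) = (-35 + J)*12 = -420 + 12*J)
X = 456 (X = -420 + 12*73 = -420 + 876 = 456)
c = 2664 (c = sqrt(-48 + 57**2 - 5*57) + 2610 = sqrt(-48 + 3249 - 285) + 2610 = sqrt(2916) + 2610 = 54 + 2610 = 2664)
X/c = 456/2664 = 456*(1/2664) = 19/111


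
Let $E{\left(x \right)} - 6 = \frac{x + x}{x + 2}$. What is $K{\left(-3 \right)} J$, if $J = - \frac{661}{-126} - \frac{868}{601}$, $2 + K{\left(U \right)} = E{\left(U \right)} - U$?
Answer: $\frac{3742609}{75726} \approx 49.423$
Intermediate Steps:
$E{\left(x \right)} = 6 + \frac{2 x}{2 + x}$ ($E{\left(x \right)} = 6 + \frac{x + x}{x + 2} = 6 + \frac{2 x}{2 + x}$)
$K{\left(U \right)} = -2 - U + \frac{4 \left(3 + 2 U\right)}{2 + U}$ ($K{\left(U \right)} = -2 - \left(U - \frac{4 \left(3 + 2 U\right)}{2 + U}\right) = -2 - U + \frac{4 \left(3 + 2 U\right)}{2 + U}$)
$J = \frac{287893}{75726}$ ($J = \left(-661\right) \left(- \frac{1}{126}\right) - \frac{868}{601} = \frac{661}{126} - \frac{868}{601} = \frac{287893}{75726} \approx 3.8018$)
$K{\left(-3 \right)} J = \frac{8 - \left(-3\right)^{2} + 4 \left(-3\right)}{2 - 3} \cdot \frac{287893}{75726} = \frac{8 - 9 - 12}{-1} \cdot \frac{287893}{75726} = - (8 - 9 - 12) \frac{287893}{75726} = \left(-1\right) \left(-13\right) \frac{287893}{75726} = 13 \cdot \frac{287893}{75726} = \frac{3742609}{75726}$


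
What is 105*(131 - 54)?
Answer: 8085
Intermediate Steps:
105*(131 - 54) = 105*77 = 8085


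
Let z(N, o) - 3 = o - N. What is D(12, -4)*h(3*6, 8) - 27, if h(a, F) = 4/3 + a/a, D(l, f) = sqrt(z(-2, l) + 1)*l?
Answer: -27 + 84*sqrt(2) ≈ 91.794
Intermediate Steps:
z(N, o) = 3 + o - N (z(N, o) = 3 + (o - N) = 3 + o - N)
D(l, f) = l*sqrt(6 + l) (D(l, f) = sqrt((3 + l - 1*(-2)) + 1)*l = sqrt((3 + l + 2) + 1)*l = sqrt((5 + l) + 1)*l = sqrt(6 + l)*l = l*sqrt(6 + l))
h(a, F) = 7/3 (h(a, F) = 4*(1/3) + 1 = 4/3 + 1 = 7/3)
D(12, -4)*h(3*6, 8) - 27 = (12*sqrt(6 + 12))*(7/3) - 27 = (12*sqrt(18))*(7/3) - 27 = (12*(3*sqrt(2)))*(7/3) - 27 = (36*sqrt(2))*(7/3) - 27 = 84*sqrt(2) - 27 = -27 + 84*sqrt(2)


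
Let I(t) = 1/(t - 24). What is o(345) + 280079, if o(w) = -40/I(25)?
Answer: 280039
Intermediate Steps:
I(t) = 1/(-24 + t)
o(w) = -40 (o(w) = -40/(1/(-24 + 25)) = -40/(1/1) = -40/1 = -40*1 = -40)
o(345) + 280079 = -40 + 280079 = 280039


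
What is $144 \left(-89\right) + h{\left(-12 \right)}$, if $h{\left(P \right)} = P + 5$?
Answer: $-12823$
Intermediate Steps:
$h{\left(P \right)} = 5 + P$
$144 \left(-89\right) + h{\left(-12 \right)} = 144 \left(-89\right) + \left(5 - 12\right) = -12816 - 7 = -12823$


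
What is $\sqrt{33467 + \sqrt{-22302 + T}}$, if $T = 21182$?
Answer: $\sqrt{33467 + 4 i \sqrt{70}} \approx 182.94 + 0.0915 i$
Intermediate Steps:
$\sqrt{33467 + \sqrt{-22302 + T}} = \sqrt{33467 + \sqrt{-22302 + 21182}} = \sqrt{33467 + \sqrt{-1120}} = \sqrt{33467 + 4 i \sqrt{70}}$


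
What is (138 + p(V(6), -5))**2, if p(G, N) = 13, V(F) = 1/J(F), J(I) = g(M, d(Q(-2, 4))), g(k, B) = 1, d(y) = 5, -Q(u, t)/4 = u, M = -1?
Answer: 22801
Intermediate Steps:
Q(u, t) = -4*u
J(I) = 1
V(F) = 1 (V(F) = 1/1 = 1)
(138 + p(V(6), -5))**2 = (138 + 13)**2 = 151**2 = 22801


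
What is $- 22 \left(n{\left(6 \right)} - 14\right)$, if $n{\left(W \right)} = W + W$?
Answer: $44$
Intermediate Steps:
$n{\left(W \right)} = 2 W$
$- 22 \left(n{\left(6 \right)} - 14\right) = - 22 \left(2 \cdot 6 - 14\right) = - 22 \left(12 - 14\right) = \left(-22\right) \left(-2\right) = 44$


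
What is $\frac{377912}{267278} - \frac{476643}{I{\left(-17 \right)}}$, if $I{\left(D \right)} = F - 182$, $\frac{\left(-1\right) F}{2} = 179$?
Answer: $\frac{21266710039}{24055020} \approx 884.09$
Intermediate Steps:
$F = -358$ ($F = \left(-2\right) 179 = -358$)
$I{\left(D \right)} = -540$ ($I{\left(D \right)} = -358 - 182 = -540$)
$\frac{377912}{267278} - \frac{476643}{I{\left(-17 \right)}} = \frac{377912}{267278} - \frac{476643}{-540} = 377912 \cdot \frac{1}{267278} - - \frac{158881}{180} = \frac{188956}{133639} + \frac{158881}{180} = \frac{21266710039}{24055020}$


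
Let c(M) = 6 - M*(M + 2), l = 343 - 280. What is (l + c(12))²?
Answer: 9801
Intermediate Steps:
l = 63
c(M) = 6 - M*(2 + M)
(l + c(12))² = (63 + (6 - 1*12² - 2*12))² = (63 + (6 - 1*144 - 24))² = (63 + (6 - 144 - 24))² = (63 - 162)² = (-99)² = 9801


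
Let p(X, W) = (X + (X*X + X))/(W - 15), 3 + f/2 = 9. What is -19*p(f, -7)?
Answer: 1596/11 ≈ 145.09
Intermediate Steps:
f = 12 (f = -6 + 2*9 = -6 + 18 = 12)
p(X, W) = (X² + 2*X)/(-15 + W) (p(X, W) = (X + (X² + X))/(-15 + W) = (X + (X + X²))/(-15 + W) = (X² + 2*X)/(-15 + W))
-19*p(f, -7) = -228*(2 + 12)/(-15 - 7) = -228*14/(-22) = -228*(-1)*14/22 = -19*(-84/11) = 1596/11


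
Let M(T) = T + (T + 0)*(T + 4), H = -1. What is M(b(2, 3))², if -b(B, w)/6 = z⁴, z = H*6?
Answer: 3651458101871616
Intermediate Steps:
z = -6 (z = -1*6 = -6)
b(B, w) = -7776 (b(B, w) = -6*(-6)⁴ = -6*1296 = -7776)
M(T) = T + T*(4 + T)
M(b(2, 3))² = (-7776*(5 - 7776))² = (-7776*(-7771))² = 60427296² = 3651458101871616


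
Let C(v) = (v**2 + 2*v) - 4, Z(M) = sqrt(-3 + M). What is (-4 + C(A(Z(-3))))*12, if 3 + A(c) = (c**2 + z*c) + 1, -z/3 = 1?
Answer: -168 + 504*I*sqrt(6) ≈ -168.0 + 1234.5*I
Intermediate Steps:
z = -3 (z = -3*1 = -3)
A(c) = -2 + c**2 - 3*c (A(c) = -3 + ((c**2 - 3*c) + 1) = -3 + (1 + c**2 - 3*c) = -2 + c**2 - 3*c)
C(v) = -4 + v**2 + 2*v
(-4 + C(A(Z(-3))))*12 = (-4 + (-4 + (-2 + (sqrt(-3 - 3))**2 - 3*sqrt(-3 - 3))**2 + 2*(-2 + (sqrt(-3 - 3))**2 - 3*sqrt(-3 - 3))))*12 = (-4 + (-4 + (-2 + (sqrt(-6))**2 - 3*I*sqrt(6))**2 + 2*(-2 + (sqrt(-6))**2 - 3*I*sqrt(6))))*12 = (-4 + (-4 + (-2 + (I*sqrt(6))**2 - 3*I*sqrt(6))**2 + 2*(-2 + (I*sqrt(6))**2 - 3*I*sqrt(6))))*12 = (-4 + (-4 + (-2 - 6 - 3*I*sqrt(6))**2 + 2*(-2 - 6 - 3*I*sqrt(6))))*12 = (-4 + (-4 + (-8 - 3*I*sqrt(6))**2 + 2*(-8 - 3*I*sqrt(6))))*12 = (-4 + (-4 + (-8 - 3*I*sqrt(6))**2 + (-16 - 6*I*sqrt(6))))*12 = (-4 + (-20 + (-8 - 3*I*sqrt(6))**2 - 6*I*sqrt(6)))*12 = (-24 + (-8 - 3*I*sqrt(6))**2 - 6*I*sqrt(6))*12 = -288 + 12*(-8 - 3*I*sqrt(6))**2 - 72*I*sqrt(6)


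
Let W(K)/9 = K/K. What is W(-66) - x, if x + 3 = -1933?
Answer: 1945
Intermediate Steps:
W(K) = 9 (W(K) = 9*(K/K) = 9*1 = 9)
x = -1936 (x = -3 - 1933 = -1936)
W(-66) - x = 9 - 1*(-1936) = 9 + 1936 = 1945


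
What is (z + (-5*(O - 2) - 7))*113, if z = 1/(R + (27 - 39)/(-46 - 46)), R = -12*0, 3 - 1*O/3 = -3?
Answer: -26894/3 ≈ -8964.7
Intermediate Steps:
O = 18 (O = 9 - 3*(-3) = 9 + 9 = 18)
R = 0
z = 23/3 (z = 1/(0 + (27 - 39)/(-46 - 46)) = 1/(0 - 12/(-92)) = 1/(0 - 12*(-1/92)) = 1/(0 + 3/23) = 1/(3/23) = 23/3 ≈ 7.6667)
(z + (-5*(O - 2) - 7))*113 = (23/3 + (-5*(18 - 2) - 7))*113 = (23/3 + (-5*16 - 7))*113 = (23/3 + (-80 - 7))*113 = (23/3 - 87)*113 = -238/3*113 = -26894/3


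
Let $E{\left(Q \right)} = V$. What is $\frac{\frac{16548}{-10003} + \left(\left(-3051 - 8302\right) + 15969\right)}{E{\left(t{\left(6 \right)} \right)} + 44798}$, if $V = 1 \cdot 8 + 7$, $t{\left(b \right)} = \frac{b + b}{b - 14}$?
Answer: $\frac{6593900}{64037777} \approx 0.10297$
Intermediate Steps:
$t{\left(b \right)} = \frac{2 b}{-14 + b}$
$V = 15$ ($V = 8 + 7 = 15$)
$E{\left(Q \right)} = 15$
$\frac{\frac{16548}{-10003} + \left(\left(-3051 - 8302\right) + 15969\right)}{E{\left(t{\left(6 \right)} \right)} + 44798} = \frac{\frac{16548}{-10003} + \left(\left(-3051 - 8302\right) + 15969\right)}{15 + 44798} = \frac{16548 \left(- \frac{1}{10003}\right) + \left(-11353 + 15969\right)}{44813} = \left(- \frac{2364}{1429} + 4616\right) \frac{1}{44813} = \frac{6593900}{1429} \cdot \frac{1}{44813} = \frac{6593900}{64037777}$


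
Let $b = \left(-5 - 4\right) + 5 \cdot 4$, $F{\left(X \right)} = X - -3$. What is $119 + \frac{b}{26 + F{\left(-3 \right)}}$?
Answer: $\frac{3105}{26} \approx 119.42$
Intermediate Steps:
$F{\left(X \right)} = 3 + X$ ($F{\left(X \right)} = X + 3 = 3 + X$)
$b = 11$ ($b = \left(-5 - 4\right) + 20 = -9 + 20 = 11$)
$119 + \frac{b}{26 + F{\left(-3 \right)}} = 119 + \frac{11}{26 + \left(3 - 3\right)} = 119 + \frac{11}{26 + 0} = 119 + \frac{11}{26} = \frac{3105}{26}$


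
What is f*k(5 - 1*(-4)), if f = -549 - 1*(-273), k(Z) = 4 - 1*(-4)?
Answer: -2208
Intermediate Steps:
k(Z) = 8 (k(Z) = 4 + 4 = 8)
f = -276 (f = -549 + 273 = -276)
f*k(5 - 1*(-4)) = -276*8 = -2208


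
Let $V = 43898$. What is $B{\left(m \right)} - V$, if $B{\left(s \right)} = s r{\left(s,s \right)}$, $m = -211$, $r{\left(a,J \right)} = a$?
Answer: $623$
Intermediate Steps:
$B{\left(s \right)} = s^{2}$ ($B{\left(s \right)} = s s = s^{2}$)
$B{\left(m \right)} - V = \left(-211\right)^{2} - 43898 = 44521 - 43898 = 623$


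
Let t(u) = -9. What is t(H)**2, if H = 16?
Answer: 81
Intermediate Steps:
t(H)**2 = (-9)**2 = 81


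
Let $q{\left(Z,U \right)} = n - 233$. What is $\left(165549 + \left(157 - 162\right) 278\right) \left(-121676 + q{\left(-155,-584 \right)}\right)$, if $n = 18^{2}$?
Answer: $-19959272015$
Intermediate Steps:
$n = 324$
$q{\left(Z,U \right)} = 91$ ($q{\left(Z,U \right)} = 324 - 233 = 91$)
$\left(165549 + \left(157 - 162\right) 278\right) \left(-121676 + q{\left(-155,-584 \right)}\right) = \left(165549 + \left(157 - 162\right) 278\right) \left(-121676 + 91\right) = \left(165549 - 1390\right) \left(-121585\right) = 164159 \left(-121585\right) = -19959272015$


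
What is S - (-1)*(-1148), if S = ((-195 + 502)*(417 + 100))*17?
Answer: 2697075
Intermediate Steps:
S = 2698223 (S = (307*517)*17 = 158719*17 = 2698223)
S - (-1)*(-1148) = 2698223 - (-1)*(-1148) = 2698223 - 1*1148 = 2698223 - 1148 = 2697075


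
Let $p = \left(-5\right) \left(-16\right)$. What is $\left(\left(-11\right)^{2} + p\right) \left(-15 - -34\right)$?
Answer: $3819$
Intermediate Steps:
$p = 80$
$\left(\left(-11\right)^{2} + p\right) \left(-15 - -34\right) = \left(\left(-11\right)^{2} + 80\right) \left(-15 - -34\right) = \left(121 + 80\right) \left(-15 + 34\right) = 201 \cdot 19 = 3819$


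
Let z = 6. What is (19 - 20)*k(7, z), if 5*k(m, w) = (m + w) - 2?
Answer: -11/5 ≈ -2.2000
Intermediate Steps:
k(m, w) = -⅖ + m/5 + w/5 (k(m, w) = ((m + w) - 2)/5 = (-2 + m + w)/5 = -⅖ + m/5 + w/5)
(19 - 20)*k(7, z) = (19 - 20)*(-⅖ + (⅕)*7 + (⅕)*6) = -(-⅖ + 7/5 + 6/5) = -1*11/5 = -11/5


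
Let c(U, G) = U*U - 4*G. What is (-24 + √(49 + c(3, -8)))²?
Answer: 666 - 144*√10 ≈ 210.63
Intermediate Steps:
c(U, G) = U² - 4*G
(-24 + √(49 + c(3, -8)))² = (-24 + √(49 + (3² - 4*(-8))))² = (-24 + √(49 + (9 + 32)))² = (-24 + √(49 + 41))² = (-24 + √90)² = (-24 + 3*√10)²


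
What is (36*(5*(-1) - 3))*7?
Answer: -2016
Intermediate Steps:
(36*(5*(-1) - 3))*7 = (36*(-5 - 3))*7 = (36*(-8))*7 = -288*7 = -2016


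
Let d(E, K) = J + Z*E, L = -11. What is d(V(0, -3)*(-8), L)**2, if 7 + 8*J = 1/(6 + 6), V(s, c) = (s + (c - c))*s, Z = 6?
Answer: 6889/9216 ≈ 0.74750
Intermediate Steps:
V(s, c) = s**2 (V(s, c) = (s + 0)*s = s*s = s**2)
J = -83/96 (J = -7/8 + 1/(8*(6 + 6)) = -7/8 + (1/8)/12 = -7/8 + (1/8)*(1/12) = -7/8 + 1/96 = -83/96 ≈ -0.86458)
d(E, K) = -83/96 + 6*E
d(V(0, -3)*(-8), L)**2 = (-83/96 + 6*(0**2*(-8)))**2 = (-83/96 + 6*(0*(-8)))**2 = (-83/96 + 6*0)**2 = (-83/96 + 0)**2 = (-83/96)**2 = 6889/9216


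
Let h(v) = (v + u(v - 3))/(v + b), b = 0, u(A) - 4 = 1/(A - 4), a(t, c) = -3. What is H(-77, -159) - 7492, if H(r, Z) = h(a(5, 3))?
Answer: -74923/10 ≈ -7492.3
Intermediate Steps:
u(A) = 4 + 1/(-4 + A) (u(A) = 4 + 1/(A - 4) = 4 + 1/(-4 + A))
h(v) = (v + (-27 + 4*v)/(-7 + v))/v (h(v) = (v + (-15 + 4*(v - 3))/(-4 + (v - 3)))/(v + 0) = (v + (-15 + 4*(-3 + v))/(-4 + (-3 + v)))/v = (v + (-15 + (-12 + 4*v))/(-7 + v))/v = (v + (-27 + 4*v)/(-7 + v))/v)
H(r, Z) = -3/10 (H(r, Z) = (-27 + (-3)**2 - 3*(-3))/((-3)*(-7 - 3)) = -1/3*(-27 + 9 + 9)/(-10) = -1/3*(-1/10)*(-9) = -3/10)
H(-77, -159) - 7492 = -3/10 - 7492 = -74923/10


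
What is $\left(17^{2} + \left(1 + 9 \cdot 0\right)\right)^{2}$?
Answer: $84100$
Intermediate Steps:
$\left(17^{2} + \left(1 + 9 \cdot 0\right)\right)^{2} = \left(289 + \left(1 + 0\right)\right)^{2} = \left(289 + 1\right)^{2} = 290^{2} = 84100$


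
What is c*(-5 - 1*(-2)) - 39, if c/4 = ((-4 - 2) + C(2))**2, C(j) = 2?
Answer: -231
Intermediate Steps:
c = 64 (c = 4*((-4 - 2) + 2)**2 = 4*(-6 + 2)**2 = 4*(-4)**2 = 4*16 = 64)
c*(-5 - 1*(-2)) - 39 = 64*(-5 - 1*(-2)) - 39 = 64*(-5 + 2) - 39 = 64*(-3) - 39 = -192 - 39 = -231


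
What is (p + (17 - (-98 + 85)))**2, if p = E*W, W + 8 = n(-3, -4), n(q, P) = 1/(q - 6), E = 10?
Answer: 211600/81 ≈ 2612.3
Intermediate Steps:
n(q, P) = 1/(-6 + q)
W = -73/9 (W = -8 + 1/(-6 - 3) = -8 + 1/(-9) = -8 - 1/9 = -73/9 ≈ -8.1111)
p = -730/9 (p = 10*(-73/9) = -730/9 ≈ -81.111)
(p + (17 - (-98 + 85)))**2 = (-730/9 + (17 - (-98 + 85)))**2 = (-730/9 + (17 - 1*(-13)))**2 = (-730/9 + (17 + 13))**2 = (-730/9 + 30)**2 = (-460/9)**2 = 211600/81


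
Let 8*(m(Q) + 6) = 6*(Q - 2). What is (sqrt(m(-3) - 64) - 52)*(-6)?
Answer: 312 - 3*I*sqrt(295) ≈ 312.0 - 51.527*I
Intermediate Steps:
m(Q) = -15/2 + 3*Q/4 (m(Q) = -6 + (6*(Q - 2))/8 = -6 + (6*(-2 + Q))/8 = -6 + (-12 + 6*Q)/8 = -6 + (-3/2 + 3*Q/4) = -15/2 + 3*Q/4)
(sqrt(m(-3) - 64) - 52)*(-6) = (sqrt((-15/2 + (3/4)*(-3)) - 64) - 52)*(-6) = (sqrt((-15/2 - 9/4) - 64) - 52)*(-6) = (sqrt(-39/4 - 64) - 52)*(-6) = (sqrt(-295/4) - 52)*(-6) = (I*sqrt(295)/2 - 52)*(-6) = (-52 + I*sqrt(295)/2)*(-6) = 312 - 3*I*sqrt(295)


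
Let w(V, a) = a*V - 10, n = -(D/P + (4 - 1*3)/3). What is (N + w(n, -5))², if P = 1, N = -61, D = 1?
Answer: 37249/9 ≈ 4138.8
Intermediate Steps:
n = -4/3 (n = -(1/1 + (4 - 1*3)/3) = -(1*1 + (4 - 3)*(⅓)) = -(1 + 1*(⅓)) = -(1 + ⅓) = -1*4/3 = -4/3 ≈ -1.3333)
w(V, a) = -10 + V*a (w(V, a) = V*a - 10 = -10 + V*a)
(N + w(n, -5))² = (-61 + (-10 - 4/3*(-5)))² = (-61 + (-10 + 20/3))² = (-61 - 10/3)² = (-193/3)² = 37249/9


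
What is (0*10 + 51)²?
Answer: 2601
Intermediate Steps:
(0*10 + 51)² = (0 + 51)² = 51² = 2601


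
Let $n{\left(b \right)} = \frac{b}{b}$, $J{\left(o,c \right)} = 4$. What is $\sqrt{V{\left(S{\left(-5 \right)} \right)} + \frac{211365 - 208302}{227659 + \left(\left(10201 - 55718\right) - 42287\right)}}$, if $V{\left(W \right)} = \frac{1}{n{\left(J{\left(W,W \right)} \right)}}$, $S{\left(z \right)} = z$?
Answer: $\frac{\sqrt{19987796890}}{139855} \approx 1.0109$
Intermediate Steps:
$n{\left(b \right)} = 1$
$V{\left(W \right)} = 1$ ($V{\left(W \right)} = 1^{-1} = 1$)
$\sqrt{V{\left(S{\left(-5 \right)} \right)} + \frac{211365 - 208302}{227659 + \left(\left(10201 - 55718\right) - 42287\right)}} = \sqrt{1 + \frac{211365 - 208302}{227659 + \left(\left(10201 - 55718\right) - 42287\right)}} = \sqrt{1 + \frac{3063}{227659 - 87804}} = \sqrt{1 + \frac{3063}{139855}} = \sqrt{\frac{142918}{139855}} = \frac{\sqrt{19987796890}}{139855}$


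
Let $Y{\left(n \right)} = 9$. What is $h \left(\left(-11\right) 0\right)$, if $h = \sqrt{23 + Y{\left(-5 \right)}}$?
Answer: $0$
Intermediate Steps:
$h = 4 \sqrt{2}$ ($h = \sqrt{23 + 9} = \sqrt{32} = 4 \sqrt{2} \approx 5.6569$)
$h \left(\left(-11\right) 0\right) = 4 \sqrt{2} \left(\left(-11\right) 0\right) = 4 \sqrt{2} \cdot 0 = 0$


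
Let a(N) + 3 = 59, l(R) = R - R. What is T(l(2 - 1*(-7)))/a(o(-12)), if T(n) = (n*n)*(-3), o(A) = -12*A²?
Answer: 0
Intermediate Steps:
l(R) = 0
T(n) = -3*n² (T(n) = n²*(-3) = -3*n²)
a(N) = 56 (a(N) = -3 + 59 = 56)
T(l(2 - 1*(-7)))/a(o(-12)) = -3*0²/56 = -3*0*(1/56) = 0*(1/56) = 0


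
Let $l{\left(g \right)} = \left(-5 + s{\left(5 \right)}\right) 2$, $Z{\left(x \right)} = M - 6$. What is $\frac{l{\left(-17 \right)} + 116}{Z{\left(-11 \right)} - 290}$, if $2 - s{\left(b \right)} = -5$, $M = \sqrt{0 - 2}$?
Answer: $- \frac{5920}{14603} - \frac{20 i \sqrt{2}}{14603} \approx -0.4054 - 0.0019369 i$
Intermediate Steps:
$M = i \sqrt{2}$ ($M = \sqrt{-2} = i \sqrt{2} \approx 1.4142 i$)
$s{\left(b \right)} = 7$ ($s{\left(b \right)} = 2 - -5 = 2 + 5 = 7$)
$Z{\left(x \right)} = -6 + i \sqrt{2}$ ($Z{\left(x \right)} = i \sqrt{2} - 6 = -6 + i \sqrt{2}$)
$l{\left(g \right)} = 4$ ($l{\left(g \right)} = \left(-5 + 7\right) 2 = 2 \cdot 2 = 4$)
$\frac{l{\left(-17 \right)} + 116}{Z{\left(-11 \right)} - 290} = \frac{4 + 116}{\left(-6 + i \sqrt{2}\right) - 290} = \frac{120}{-296 + i \sqrt{2}}$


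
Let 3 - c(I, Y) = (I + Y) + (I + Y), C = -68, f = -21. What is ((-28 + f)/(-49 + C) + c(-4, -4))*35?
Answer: 79520/117 ≈ 679.66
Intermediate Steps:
c(I, Y) = 3 - 2*I - 2*Y (c(I, Y) = 3 - ((I + Y) + (I + Y)) = 3 - (2*I + 2*Y) = 3 + (-2*I - 2*Y) = 3 - 2*I - 2*Y)
((-28 + f)/(-49 + C) + c(-4, -4))*35 = ((-28 - 21)/(-49 - 68) + (3 - 2*(-4) - 2*(-4)))*35 = (-49/(-117) + (3 + 8 + 8))*35 = (-49*(-1/117) + 19)*35 = (49/117 + 19)*35 = (2272/117)*35 = 79520/117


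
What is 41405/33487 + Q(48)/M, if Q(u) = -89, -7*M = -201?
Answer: -12539996/6730887 ≈ -1.8631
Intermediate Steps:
M = 201/7 (M = -⅐*(-201) = 201/7 ≈ 28.714)
41405/33487 + Q(48)/M = 41405/33487 - 89/201/7 = 41405*(1/33487) - 89*7/201 = 41405/33487 - 623/201 = -12539996/6730887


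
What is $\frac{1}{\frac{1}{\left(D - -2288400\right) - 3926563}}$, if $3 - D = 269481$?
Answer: $-1907641$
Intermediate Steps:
$D = -269478$ ($D = 3 - 269481 = -269478$)
$\frac{1}{\frac{1}{\left(D - -2288400\right) - 3926563}} = \frac{1}{\frac{1}{\left(-269478 - -2288400\right) - 3926563}} = \frac{1}{\frac{1}{\left(-269478 + 2288400\right) - 3926563}} = \frac{1}{\frac{1}{2018922 - 3926563}} = \frac{1}{\frac{1}{-1907641}} = \frac{1}{- \frac{1}{1907641}} = -1907641$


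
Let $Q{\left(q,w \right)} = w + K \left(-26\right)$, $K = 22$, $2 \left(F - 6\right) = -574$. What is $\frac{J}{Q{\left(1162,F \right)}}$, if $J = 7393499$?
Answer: $- \frac{7393499}{853} \approx -8667.6$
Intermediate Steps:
$F = -281$ ($F = 6 + \frac{1}{2} \left(-574\right) = 6 - 287 = -281$)
$Q{\left(q,w \right)} = -572 + w$ ($Q{\left(q,w \right)} = w + 22 \left(-26\right) = w - 572 = -572 + w$)
$\frac{J}{Q{\left(1162,F \right)}} = \frac{7393499}{-572 - 281} = \frac{7393499}{-853} = 7393499 \left(- \frac{1}{853}\right) = - \frac{7393499}{853}$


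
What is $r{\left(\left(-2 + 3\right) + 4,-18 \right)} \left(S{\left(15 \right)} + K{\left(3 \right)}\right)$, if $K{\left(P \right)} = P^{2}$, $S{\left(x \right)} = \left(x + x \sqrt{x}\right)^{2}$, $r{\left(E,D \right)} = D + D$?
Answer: $-129924 - 16200 \sqrt{15} \approx -1.9267 \cdot 10^{5}$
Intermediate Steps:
$r{\left(E,D \right)} = 2 D$
$S{\left(x \right)} = \left(x + x^{\frac{3}{2}}\right)^{2}$
$r{\left(\left(-2 + 3\right) + 4,-18 \right)} \left(S{\left(15 \right)} + K{\left(3 \right)}\right) = 2 \left(-18\right) \left(\left(15 + 15^{\frac{3}{2}}\right)^{2} + 3^{2}\right) = - 36 \left(\left(15 + 15 \sqrt{15}\right)^{2} + 9\right) = - 36 \left(9 + \left(15 + 15 \sqrt{15}\right)^{2}\right) = -324 - 36 \left(15 + 15 \sqrt{15}\right)^{2}$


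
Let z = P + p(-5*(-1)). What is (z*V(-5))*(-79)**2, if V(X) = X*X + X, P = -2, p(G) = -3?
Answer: -624100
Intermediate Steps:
z = -5 (z = -2 - 3 = -5)
V(X) = X + X**2 (V(X) = X**2 + X = X + X**2)
(z*V(-5))*(-79)**2 = -(-25)*(1 - 5)*(-79)**2 = -(-25)*(-4)*6241 = -5*20*6241 = -100*6241 = -624100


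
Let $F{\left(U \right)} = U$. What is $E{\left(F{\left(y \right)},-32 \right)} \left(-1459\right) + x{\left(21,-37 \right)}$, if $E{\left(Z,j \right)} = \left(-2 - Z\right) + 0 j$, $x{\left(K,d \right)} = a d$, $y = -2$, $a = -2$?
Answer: $74$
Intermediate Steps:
$x{\left(K,d \right)} = - 2 d$
$E{\left(Z,j \right)} = -2 - Z$ ($E{\left(Z,j \right)} = \left(-2 - Z\right) + 0 = -2 - Z$)
$E{\left(F{\left(y \right)},-32 \right)} \left(-1459\right) + x{\left(21,-37 \right)} = \left(-2 - -2\right) \left(-1459\right) - -74 = \left(-2 + 2\right) \left(-1459\right) + 74 = 0 \left(-1459\right) + 74 = 0 + 74 = 74$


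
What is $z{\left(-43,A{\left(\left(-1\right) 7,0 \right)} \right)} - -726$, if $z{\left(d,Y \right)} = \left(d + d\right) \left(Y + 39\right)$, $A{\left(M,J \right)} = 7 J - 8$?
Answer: $-1940$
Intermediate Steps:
$A{\left(M,J \right)} = -8 + 7 J$
$z{\left(d,Y \right)} = 2 d \left(39 + Y\right)$
$z{\left(-43,A{\left(\left(-1\right) 7,0 \right)} \right)} - -726 = 2 \left(-43\right) \left(39 + \left(-8 + 7 \cdot 0\right)\right) - -726 = 2 \left(-43\right) \left(39 + \left(-8 + 0\right)\right) + 726 = 2 \left(-43\right) \left(39 - 8\right) + 726 = 2 \left(-43\right) 31 + 726 = -2666 + 726 = -1940$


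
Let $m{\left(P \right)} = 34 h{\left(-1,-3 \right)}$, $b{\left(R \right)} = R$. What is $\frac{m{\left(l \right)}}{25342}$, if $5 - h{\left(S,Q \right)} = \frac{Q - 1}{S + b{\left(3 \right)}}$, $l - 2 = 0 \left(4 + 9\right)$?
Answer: $\frac{119}{12671} \approx 0.0093915$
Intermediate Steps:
$l = 2$ ($l = 2 + 0 \left(4 + 9\right) = 2 + 0 \cdot 13 = 2 + 0 = 2$)
$h{\left(S,Q \right)} = 5 - \frac{-1 + Q}{3 + S}$ ($h{\left(S,Q \right)} = 5 - \frac{Q - 1}{S + 3} = 5 - \frac{Q + \left(-5 + 4\right)}{3 + S} = 5 - \frac{Q - 1}{3 + S} = 5 - \frac{-1 + Q}{3 + S}$)
$m{\left(P \right)} = 238$ ($m{\left(P \right)} = 34 \frac{16 - -3 + 5 \left(-1\right)}{3 - 1} = 34 \frac{16 + 3 - 5}{2} = 34 \cdot \frac{1}{2} \cdot 14 = 34 \cdot 7 = 238$)
$\frac{m{\left(l \right)}}{25342} = \frac{238}{25342} = 238 \cdot \frac{1}{25342} = \frac{119}{12671}$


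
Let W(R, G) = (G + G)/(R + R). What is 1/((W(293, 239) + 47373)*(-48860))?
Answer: -293/678202598080 ≈ -4.3202e-10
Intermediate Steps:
W(R, G) = G/R (W(R, G) = (2*G)/((2*R)) = (2*G)*(1/(2*R)) = G/R)
1/((W(293, 239) + 47373)*(-48860)) = 1/((239/293 + 47373)*(-48860)) = -1/48860/(239*(1/293) + 47373) = -1/48860/(239/293 + 47373) = -1/48860/(13880528/293) = (293/13880528)*(-1/48860) = -293/678202598080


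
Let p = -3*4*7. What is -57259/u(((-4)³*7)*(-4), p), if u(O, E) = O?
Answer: -57259/1792 ≈ -31.953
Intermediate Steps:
p = -84 (p = -12*7 = -84)
-57259/u(((-4)³*7)*(-4), p) = -57259/(((-4)³*7)*(-4)) = -57259/(-64*7*(-4)) = -57259/((-448*(-4))) = -57259/1792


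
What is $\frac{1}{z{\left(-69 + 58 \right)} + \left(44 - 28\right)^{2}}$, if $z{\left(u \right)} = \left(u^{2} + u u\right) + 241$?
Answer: $\frac{1}{739} \approx 0.0013532$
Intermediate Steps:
$z{\left(u \right)} = 241 + 2 u^{2}$ ($z{\left(u \right)} = \left(u^{2} + u^{2}\right) + 241 = 2 u^{2} + 241 = 241 + 2 u^{2}$)
$\frac{1}{z{\left(-69 + 58 \right)} + \left(44 - 28\right)^{2}} = \frac{1}{\left(241 + 2 \left(-69 + 58\right)^{2}\right) + \left(44 - 28\right)^{2}} = \frac{1}{\left(241 + 2 \left(-11\right)^{2}\right) + 16^{2}} = \frac{1}{\left(241 + 2 \cdot 121\right) + 256} = \frac{1}{\left(241 + 242\right) + 256} = \frac{1}{483 + 256} = \frac{1}{739}$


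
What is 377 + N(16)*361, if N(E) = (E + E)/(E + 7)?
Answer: 20223/23 ≈ 879.26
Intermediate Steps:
N(E) = 2*E/(7 + E) (N(E) = (2*E)/(7 + E) = 2*E/(7 + E))
377 + N(16)*361 = 377 + (2*16/(7 + 16))*361 = 377 + (2*16/23)*361 = 377 + (2*16*(1/23))*361 = 377 + (32/23)*361 = 377 + 11552/23 = 20223/23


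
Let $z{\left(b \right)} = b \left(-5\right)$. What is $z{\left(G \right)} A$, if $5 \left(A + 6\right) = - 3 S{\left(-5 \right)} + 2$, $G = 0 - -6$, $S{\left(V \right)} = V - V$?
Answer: $168$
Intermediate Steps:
$S{\left(V \right)} = 0$
$G = 6$ ($G = 0 + 6 = 6$)
$A = - \frac{28}{5}$ ($A = -6 + \frac{\left(-3\right) 0 + 2}{5} = -6 + \frac{0 + 2}{5} = -6 + \frac{1}{5} \cdot 2 = -6 + \frac{2}{5} = - \frac{28}{5} \approx -5.6$)
$z{\left(b \right)} = - 5 b$
$z{\left(G \right)} A = \left(-5\right) 6 \left(- \frac{28}{5}\right) = \left(-30\right) \left(- \frac{28}{5}\right) = 168$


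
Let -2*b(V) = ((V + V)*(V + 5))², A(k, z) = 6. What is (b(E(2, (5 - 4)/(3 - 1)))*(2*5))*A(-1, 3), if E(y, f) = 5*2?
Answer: -2700000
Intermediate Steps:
E(y, f) = 10
b(V) = -2*V²*(5 + V)² (b(V) = -(V + 5)²*(V + V)²/2 = -4*V²*(5 + V)²/2 = -2*V²*(5 + V)²)
(b(E(2, (5 - 4)/(3 - 1)))*(2*5))*A(-1, 3) = ((-2*10²*(5 + 10)²)*(2*5))*6 = (-2*100*15²*10)*6 = (-2*100*225*10)*6 = -45000*10*6 = -450000*6 = -2700000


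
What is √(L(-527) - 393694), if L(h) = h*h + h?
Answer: 2*I*√29123 ≈ 341.31*I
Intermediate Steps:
L(h) = h + h² (L(h) = h² + h = h + h²)
√(L(-527) - 393694) = √(-527*(1 - 527) - 393694) = √(-527*(-526) - 393694) = √(277202 - 393694) = √(-116492) = 2*I*√29123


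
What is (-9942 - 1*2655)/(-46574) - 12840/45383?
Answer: -26320509/2113667842 ≈ -0.012453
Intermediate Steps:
(-9942 - 1*2655)/(-46574) - 12840/45383 = (-9942 - 2655)*(-1/46574) - 12840*1/45383 = -12597*(-1/46574) - 12840/45383 = 12597/46574 - 12840/45383 = -26320509/2113667842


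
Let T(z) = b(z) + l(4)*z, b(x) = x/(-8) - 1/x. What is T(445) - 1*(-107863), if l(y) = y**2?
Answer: 409141447/3560 ≈ 1.1493e+5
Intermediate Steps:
b(x) = -1/x - x/8 (b(x) = x*(-1/8) - 1/x = -x/8 - 1/x = -1/x - x/8)
T(z) = -1/z + 127*z/8 (T(z) = (-1/z - z/8) + 4**2*z = (-1/z - z/8) + 16*z = -1/z + 127*z/8)
T(445) - 1*(-107863) = (-1/445 + (127/8)*445) - 1*(-107863) = (-1*1/445 + 56515/8) + 107863 = (-1/445 + 56515/8) + 107863 = 25149167/3560 + 107863 = 409141447/3560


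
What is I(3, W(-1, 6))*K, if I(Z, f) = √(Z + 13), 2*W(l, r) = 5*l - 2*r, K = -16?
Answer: -64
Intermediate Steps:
W(l, r) = -r + 5*l/2 (W(l, r) = (5*l - 2*r)/2 = (-2*r + 5*l)/2 = -r + 5*l/2)
I(Z, f) = √(13 + Z)
I(3, W(-1, 6))*K = √(13 + 3)*(-16) = √16*(-16) = 4*(-16) = -64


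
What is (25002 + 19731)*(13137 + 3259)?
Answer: 733442268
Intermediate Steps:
(25002 + 19731)*(13137 + 3259) = 44733*16396 = 733442268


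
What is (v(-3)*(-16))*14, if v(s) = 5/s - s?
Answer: -896/3 ≈ -298.67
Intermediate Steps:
v(s) = -s + 5/s
(v(-3)*(-16))*14 = ((-1*(-3) + 5/(-3))*(-16))*14 = ((3 + 5*(-⅓))*(-16))*14 = ((3 - 5/3)*(-16))*14 = ((4/3)*(-16))*14 = -64/3*14 = -896/3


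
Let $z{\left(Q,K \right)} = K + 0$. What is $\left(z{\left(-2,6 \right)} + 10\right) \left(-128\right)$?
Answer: $-2048$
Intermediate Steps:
$z{\left(Q,K \right)} = K$
$\left(z{\left(-2,6 \right)} + 10\right) \left(-128\right) = \left(6 + 10\right) \left(-128\right) = 16 \left(-128\right) = -2048$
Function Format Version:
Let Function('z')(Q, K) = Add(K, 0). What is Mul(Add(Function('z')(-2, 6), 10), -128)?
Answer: -2048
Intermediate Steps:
Function('z')(Q, K) = K
Mul(Add(Function('z')(-2, 6), 10), -128) = Mul(Add(6, 10), -128) = Mul(16, -128) = -2048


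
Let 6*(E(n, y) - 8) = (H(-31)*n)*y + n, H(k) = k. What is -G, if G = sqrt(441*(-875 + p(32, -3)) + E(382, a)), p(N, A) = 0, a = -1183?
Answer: -sqrt(17541399)/3 ≈ -1396.1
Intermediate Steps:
E(n, y) = 8 + n/6 - 31*n*y/6 (E(n, y) = 8 + ((-31*n)*y + n)/6 = 8 + (-31*n*y + n)/6 = 8 + (n - 31*n*y)/6 = 8 + (n/6 - 31*n*y/6) = 8 + n/6 - 31*n*y/6)
G = sqrt(17541399)/3 (G = sqrt(441*(-875 + 0) + (8 + (1/6)*382 - 31/6*382*(-1183))) = sqrt(441*(-875) + (8 + 191/3 + 7004543/3)) = sqrt(-385875 + 7004758/3) = sqrt(5847133/3) = sqrt(17541399)/3 ≈ 1396.1)
-G = -sqrt(17541399)/3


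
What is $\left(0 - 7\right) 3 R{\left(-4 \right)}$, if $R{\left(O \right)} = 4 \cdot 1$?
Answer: $-84$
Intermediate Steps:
$R{\left(O \right)} = 4$
$\left(0 - 7\right) 3 R{\left(-4 \right)} = \left(0 - 7\right) 3 \cdot 4 = \left(-7\right) 3 \cdot 4 = \left(-21\right) 4 = -84$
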